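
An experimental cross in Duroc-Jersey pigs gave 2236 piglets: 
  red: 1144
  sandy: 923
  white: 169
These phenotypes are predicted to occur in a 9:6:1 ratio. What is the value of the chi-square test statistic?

24.925

Expected counts for N = 2236 under a 9:6:1 ratio (total parts = 16):
  red: 2236 × 9/16 = 1257.75
  sandy: 2236 × 6/16 = 838.5
  white: 2236 × 1/16 = 139.75
χ² = Σ (O − E)² / E
  red: (1144 − 1257.75)² / 1257.75 = 10.2875
  sandy: (923 − 838.5)² / 838.5 = 8.5155
  white: (169 − 139.75)² / 139.75 = 6.1221
χ² = 10.2875 + 8.5155 + 6.1221 = 24.9251 ≈ 24.925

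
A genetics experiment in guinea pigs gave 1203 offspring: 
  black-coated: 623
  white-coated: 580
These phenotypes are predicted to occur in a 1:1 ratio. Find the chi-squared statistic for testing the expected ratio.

1.537

Under the 1:1 hypothesis (Σ ratio = 2, N = 1203):
  black-coated: 1203 × 1/2 = 601.5
  white-coated: 1203 × 1/2 = 601.5
χ² = Σ (O − E)² / E
  black-coated: (623 − 601.5)² / 601.5 = 0.7685
  white-coated: (580 − 601.5)² / 601.5 = 0.7685
χ² = 0.7685 + 0.7685 = 1.537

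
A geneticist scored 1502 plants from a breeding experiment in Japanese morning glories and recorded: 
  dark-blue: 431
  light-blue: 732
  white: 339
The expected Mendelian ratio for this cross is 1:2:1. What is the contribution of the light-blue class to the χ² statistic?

0.481

The 1:2:1 ratio has 4 parts, so with N = 1502 the expected counts are:
  dark-blue: 1502 × 1/4 = 375.5
  light-blue: 1502 × 2/4 = 751
  white: 1502 × 1/4 = 375.5
Contribution of light-blue: (732 − 751)² / 751 = 0.4807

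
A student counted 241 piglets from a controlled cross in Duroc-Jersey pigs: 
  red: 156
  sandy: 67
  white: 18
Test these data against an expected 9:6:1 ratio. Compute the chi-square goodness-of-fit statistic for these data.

Expected counts for N = 241 under a 9:6:1 ratio (total parts = 16):
  red: 241 × 9/16 = 135.5625
  sandy: 241 × 6/16 = 90.375
  white: 241 × 1/16 = 15.0625
χ² = Σ (O − E)² / E
  red: (156 − 135.5625)² / 135.5625 = 3.0812
  sandy: (67 − 90.375)² / 90.375 = 6.0458
  white: (18 − 15.0625)² / 15.0625 = 0.5729
χ² = 3.0812 + 6.0458 + 0.5729 = 9.6999 ≈ 9.700

9.700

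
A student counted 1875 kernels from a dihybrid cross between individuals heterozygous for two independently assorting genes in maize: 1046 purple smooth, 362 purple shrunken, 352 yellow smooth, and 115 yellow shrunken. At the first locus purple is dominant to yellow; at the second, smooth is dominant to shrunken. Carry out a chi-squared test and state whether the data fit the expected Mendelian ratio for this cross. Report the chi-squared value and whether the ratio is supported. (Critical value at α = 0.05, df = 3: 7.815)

0.423; consistent

A dihybrid F₂ with independent assortment and complete dominance at both loci gives a 9:3:3:1 phenotypic ratio.
Expected counts for N = 1875 under a 9:3:3:1 ratio (total parts = 16):
  purple smooth: 1875 × 9/16 = 1054.6875
  purple shrunken: 1875 × 3/16 = 351.5625
  yellow smooth: 1875 × 3/16 = 351.5625
  yellow shrunken: 1875 × 1/16 = 117.1875
χ² = Σ (O − E)² / E
  purple smooth: (1046 − 1054.6875)² / 1054.6875 = 0.0716
  purple shrunken: (362 − 351.5625)² / 351.5625 = 0.3099
  yellow smooth: (352 − 351.5625)² / 351.5625 = 0.0005
  yellow shrunken: (115 − 117.1875)² / 117.1875 = 0.0408
χ² = 0.0716 + 0.3099 + 0.0005 + 0.0408 = 0.4228 ≈ 0.423
Degrees of freedom = 4 − 1 = 3; critical value at α = 0.05 is 7.815.
Since 0.423 < 7.815, we fail to reject the null hypothesis — the data are consistent with the 9:3:3:1 ratio.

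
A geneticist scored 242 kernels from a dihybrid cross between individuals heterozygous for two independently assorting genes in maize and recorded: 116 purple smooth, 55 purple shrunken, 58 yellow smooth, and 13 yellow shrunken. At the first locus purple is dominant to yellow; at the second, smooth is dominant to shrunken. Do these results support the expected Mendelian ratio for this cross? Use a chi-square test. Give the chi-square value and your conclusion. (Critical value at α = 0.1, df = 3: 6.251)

A dihybrid F₂ with independent assortment and complete dominance at both loci gives a 9:3:3:1 phenotypic ratio.
The 9:3:3:1 ratio has 16 parts, so with N = 242 the expected counts are:
  purple smooth: 242 × 9/16 = 136.125
  purple shrunken: 242 × 3/16 = 45.375
  yellow smooth: 242 × 3/16 = 45.375
  yellow shrunken: 242 × 1/16 = 15.125
χ² = Σ (O − E)² / E
  purple smooth: (116 − 136.125)² / 136.125 = 2.9753
  purple shrunken: (55 − 45.375)² / 45.375 = 2.0417
  yellow smooth: (58 − 45.375)² / 45.375 = 3.5127
  yellow shrunken: (13 − 15.125)² / 15.125 = 0.2986
χ² = 2.9753 + 2.0417 + 3.5127 + 0.2986 = 8.8283 ≈ 8.828
Degrees of freedom = 4 − 1 = 3; critical value at α = 0.1 is 6.251.
Since 8.828 > 6.251, we reject the null hypothesis — the data do not fit the 9:3:3:1 ratio.

8.828; not consistent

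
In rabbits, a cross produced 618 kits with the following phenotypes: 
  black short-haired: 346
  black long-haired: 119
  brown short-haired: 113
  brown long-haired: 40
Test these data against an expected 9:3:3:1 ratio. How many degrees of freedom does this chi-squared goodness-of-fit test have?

3

A goodness-of-fit test with 4 phenotype classes has df = 4 − 1 = 3.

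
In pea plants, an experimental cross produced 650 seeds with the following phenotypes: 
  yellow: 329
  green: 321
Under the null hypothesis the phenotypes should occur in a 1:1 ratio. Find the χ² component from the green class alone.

Total ratio parts = 2. Expected numbers out of 650:
  yellow: 650 × 1/2 = 325
  green: 650 × 1/2 = 325
Contribution of green: (321 − 325)² / 325 = 0.0492

0.049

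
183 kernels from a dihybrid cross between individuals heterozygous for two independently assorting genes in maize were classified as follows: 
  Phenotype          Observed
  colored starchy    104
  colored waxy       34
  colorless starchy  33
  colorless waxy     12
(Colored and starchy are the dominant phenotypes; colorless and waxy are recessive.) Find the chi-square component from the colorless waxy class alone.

A dihybrid F₂ with independent assortment and complete dominance at both loci gives a 9:3:3:1 phenotypic ratio.
The 9:3:3:1 ratio has 16 parts, so with N = 183 the expected counts are:
  colored starchy: 183 × 9/16 = 102.9375
  colored waxy: 183 × 3/16 = 34.3125
  colorless starchy: 183 × 3/16 = 34.3125
  colorless waxy: 183 × 1/16 = 11.4375
Contribution of colorless waxy: (12 − 11.4375)² / 11.4375 = 0.0277

0.028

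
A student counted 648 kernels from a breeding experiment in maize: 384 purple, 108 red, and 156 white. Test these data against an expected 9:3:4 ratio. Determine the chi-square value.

2.765

The 9:3:4 ratio has 16 parts, so with N = 648 the expected counts are:
  purple: 648 × 9/16 = 364.5
  red: 648 × 3/16 = 121.5
  white: 648 × 4/16 = 162
χ² = Σ (O − E)² / E
  purple: (384 − 364.5)² / 364.5 = 1.0432
  red: (108 − 121.5)² / 121.5 = 1.5000
  white: (156 − 162)² / 162 = 0.2222
χ² = 1.0432 + 1.5000 + 0.2222 = 2.7654 ≈ 2.765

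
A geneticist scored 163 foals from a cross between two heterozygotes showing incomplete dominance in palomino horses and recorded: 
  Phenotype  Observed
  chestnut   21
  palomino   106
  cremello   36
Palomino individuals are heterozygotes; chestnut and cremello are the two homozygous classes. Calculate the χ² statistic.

With incomplete dominance, a heterozygote × heterozygote cross gives a 1:2:1 phenotypic ratio.
Under the 1:2:1 hypothesis (Σ ratio = 4, N = 163):
  chestnut: 163 × 1/4 = 40.75
  palomino: 163 × 2/4 = 81.5
  cremello: 163 × 1/4 = 40.75
χ² = Σ (O − E)² / E
  chestnut: (21 − 40.75)² / 40.75 = 9.5721
  palomino: (106 − 81.5)² / 81.5 = 7.3650
  cremello: (36 − 40.75)² / 40.75 = 0.5537
χ² = 9.5721 + 7.3650 + 0.5537 = 17.4908 ≈ 17.491

17.491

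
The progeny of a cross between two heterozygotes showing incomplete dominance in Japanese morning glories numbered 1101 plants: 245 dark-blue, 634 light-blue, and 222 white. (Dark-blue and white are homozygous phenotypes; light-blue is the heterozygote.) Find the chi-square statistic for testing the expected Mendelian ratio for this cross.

With incomplete dominance, a heterozygote × heterozygote cross gives a 1:2:1 phenotypic ratio.
Total ratio parts = 4. Expected numbers out of 1101:
  dark-blue: 1101 × 1/4 = 275.25
  light-blue: 1101 × 2/4 = 550.5
  white: 1101 × 1/4 = 275.25
χ² = Σ (O − E)² / E
  dark-blue: (245 − 275.25)² / 275.25 = 3.3245
  light-blue: (634 − 550.5)² / 550.5 = 12.6653
  white: (222 − 275.25)² / 275.25 = 10.3018
χ² = 3.3245 + 12.6653 + 10.3018 = 26.2916 ≈ 26.292

26.292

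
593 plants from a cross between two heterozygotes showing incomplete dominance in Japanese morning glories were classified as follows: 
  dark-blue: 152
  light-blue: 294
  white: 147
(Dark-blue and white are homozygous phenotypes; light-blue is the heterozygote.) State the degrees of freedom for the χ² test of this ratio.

2

With incomplete dominance, a heterozygote × heterozygote cross gives a 1:2:1 phenotypic ratio.
A goodness-of-fit test with 3 phenotype classes has df = 3 − 1 = 2.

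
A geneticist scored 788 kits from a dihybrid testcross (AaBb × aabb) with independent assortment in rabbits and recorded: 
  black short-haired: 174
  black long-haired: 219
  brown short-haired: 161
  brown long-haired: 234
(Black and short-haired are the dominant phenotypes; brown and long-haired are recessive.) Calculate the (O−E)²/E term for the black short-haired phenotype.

2.685

A dihybrid testcross with independent assortment gives a 1:1:1:1 ratio.
The 1:1:1:1 ratio has 4 parts, so with N = 788 the expected counts are:
  black short-haired: 788 × 1/4 = 197
  black long-haired: 788 × 1/4 = 197
  brown short-haired: 788 × 1/4 = 197
  brown long-haired: 788 × 1/4 = 197
Contribution of black short-haired: (174 − 197)² / 197 = 2.6853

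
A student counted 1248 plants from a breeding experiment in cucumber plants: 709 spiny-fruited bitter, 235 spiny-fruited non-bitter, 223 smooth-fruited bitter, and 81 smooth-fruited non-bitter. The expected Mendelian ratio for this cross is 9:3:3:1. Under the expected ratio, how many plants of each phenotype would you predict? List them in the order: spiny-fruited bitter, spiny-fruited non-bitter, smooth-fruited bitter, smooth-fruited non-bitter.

702, 234, 234, 78

Under the 9:3:3:1 hypothesis (Σ ratio = 16, N = 1248):
  spiny-fruited bitter: 1248 × 9/16 = 702
  spiny-fruited non-bitter: 1248 × 3/16 = 234
  smooth-fruited bitter: 1248 × 3/16 = 234
  smooth-fruited non-bitter: 1248 × 1/16 = 78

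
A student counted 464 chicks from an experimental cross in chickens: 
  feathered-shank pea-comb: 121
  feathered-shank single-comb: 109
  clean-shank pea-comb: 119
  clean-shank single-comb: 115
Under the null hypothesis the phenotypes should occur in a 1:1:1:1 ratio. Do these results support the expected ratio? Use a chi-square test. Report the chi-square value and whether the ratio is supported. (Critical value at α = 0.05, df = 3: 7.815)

0.724; consistent

Total ratio parts = 4. Expected numbers out of 464:
  feathered-shank pea-comb: 464 × 1/4 = 116
  feathered-shank single-comb: 464 × 1/4 = 116
  clean-shank pea-comb: 464 × 1/4 = 116
  clean-shank single-comb: 464 × 1/4 = 116
χ² = Σ (O − E)² / E
  feathered-shank pea-comb: (121 − 116)² / 116 = 0.2155
  feathered-shank single-comb: (109 − 116)² / 116 = 0.4224
  clean-shank pea-comb: (119 − 116)² / 116 = 0.0776
  clean-shank single-comb: (115 − 116)² / 116 = 0.0086
χ² = 0.2155 + 0.4224 + 0.0776 + 0.0086 = 0.7241 ≈ 0.724
Degrees of freedom = 4 − 1 = 3; critical value at α = 0.05 is 7.815.
Since 0.724 < 7.815, we fail to reject the null hypothesis — the data are consistent with the 1:1:1:1 ratio.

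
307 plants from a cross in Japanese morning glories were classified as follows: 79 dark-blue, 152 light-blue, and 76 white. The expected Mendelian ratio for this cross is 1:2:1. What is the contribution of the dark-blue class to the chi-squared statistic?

Expected counts for N = 307 under a 1:2:1 ratio (total parts = 4):
  dark-blue: 307 × 1/4 = 76.75
  light-blue: 307 × 2/4 = 153.5
  white: 307 × 1/4 = 76.75
Contribution of dark-blue: (79 − 76.75)² / 76.75 = 0.0660

0.066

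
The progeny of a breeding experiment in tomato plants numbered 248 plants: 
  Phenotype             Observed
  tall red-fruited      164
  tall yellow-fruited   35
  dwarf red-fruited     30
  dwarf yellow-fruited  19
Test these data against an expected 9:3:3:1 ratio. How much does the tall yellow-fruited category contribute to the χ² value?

Total ratio parts = 16. Expected numbers out of 248:
  tall red-fruited: 248 × 9/16 = 139.5
  tall yellow-fruited: 248 × 3/16 = 46.5
  dwarf red-fruited: 248 × 3/16 = 46.5
  dwarf yellow-fruited: 248 × 1/16 = 15.5
Contribution of tall yellow-fruited: (35 − 46.5)² / 46.5 = 2.8441

2.844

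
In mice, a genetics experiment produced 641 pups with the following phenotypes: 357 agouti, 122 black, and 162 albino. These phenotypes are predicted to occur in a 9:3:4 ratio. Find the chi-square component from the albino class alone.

0.019

Under the 9:3:4 hypothesis (Σ ratio = 16, N = 641):
  agouti: 641 × 9/16 = 360.5625
  black: 641 × 3/16 = 120.1875
  albino: 641 × 4/16 = 160.25
Contribution of albino: (162 − 160.25)² / 160.25 = 0.0191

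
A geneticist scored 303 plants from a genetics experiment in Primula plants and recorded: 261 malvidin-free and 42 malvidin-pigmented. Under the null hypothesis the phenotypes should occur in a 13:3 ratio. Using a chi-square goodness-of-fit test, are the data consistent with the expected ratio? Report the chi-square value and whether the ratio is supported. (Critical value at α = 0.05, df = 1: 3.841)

4.753; not consistent

Expected counts for N = 303 under a 13:3 ratio (total parts = 16):
  malvidin-free: 303 × 13/16 = 246.1875
  malvidin-pigmented: 303 × 3/16 = 56.8125
χ² = Σ (O − E)² / E
  malvidin-free: (261 − 246.1875)² / 246.1875 = 0.8912
  malvidin-pigmented: (42 − 56.8125)² / 56.8125 = 3.8620
χ² = 0.8912 + 3.8620 = 4.7532 ≈ 4.753
Degrees of freedom = 2 − 1 = 1; critical value at α = 0.05 is 3.841.
Since 4.753 > 3.841, we reject the null hypothesis — the data do not fit the 13:3 ratio.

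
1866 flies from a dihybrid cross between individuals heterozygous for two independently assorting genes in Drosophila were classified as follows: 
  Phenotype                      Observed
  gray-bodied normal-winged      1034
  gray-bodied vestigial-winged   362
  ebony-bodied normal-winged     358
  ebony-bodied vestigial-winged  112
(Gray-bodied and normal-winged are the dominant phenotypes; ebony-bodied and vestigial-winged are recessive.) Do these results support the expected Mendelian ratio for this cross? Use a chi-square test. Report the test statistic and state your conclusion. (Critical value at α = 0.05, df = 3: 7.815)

A dihybrid F₂ with independent assortment and complete dominance at both loci gives a 9:3:3:1 phenotypic ratio.
Under the 9:3:3:1 hypothesis (Σ ratio = 16, N = 1866):
  gray-bodied normal-winged: 1866 × 9/16 = 1049.625
  gray-bodied vestigial-winged: 1866 × 3/16 = 349.875
  ebony-bodied normal-winged: 1866 × 3/16 = 349.875
  ebony-bodied vestigial-winged: 1866 × 1/16 = 116.625
χ² = Σ (O − E)² / E
  gray-bodied normal-winged: (1034 − 1049.625)² / 1049.625 = 0.2326
  gray-bodied vestigial-winged: (362 − 349.875)² / 349.875 = 0.4202
  ebony-bodied normal-winged: (358 − 349.875)² / 349.875 = 0.1887
  ebony-bodied vestigial-winged: (112 − 116.625)² / 116.625 = 0.1834
χ² = 0.2326 + 0.4202 + 0.1887 + 0.1834 = 1.0249 ≈ 1.025
Degrees of freedom = 4 − 1 = 3; critical value at α = 0.05 is 7.815.
Since 1.025 < 7.815, we fail to reject the null hypothesis — the data are consistent with the 9:3:3:1 ratio.

1.025; consistent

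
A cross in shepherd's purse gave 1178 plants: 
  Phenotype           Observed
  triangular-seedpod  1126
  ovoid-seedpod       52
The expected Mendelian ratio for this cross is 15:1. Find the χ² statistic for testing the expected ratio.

6.775

The 15:1 ratio has 16 parts, so with N = 1178 the expected counts are:
  triangular-seedpod: 1178 × 15/16 = 1104.375
  ovoid-seedpod: 1178 × 1/16 = 73.625
χ² = Σ (O − E)² / E
  triangular-seedpod: (1126 − 1104.375)² / 1104.375 = 0.4234
  ovoid-seedpod: (52 − 73.625)² / 73.625 = 6.3517
χ² = 0.4234 + 6.3517 = 6.7751 ≈ 6.775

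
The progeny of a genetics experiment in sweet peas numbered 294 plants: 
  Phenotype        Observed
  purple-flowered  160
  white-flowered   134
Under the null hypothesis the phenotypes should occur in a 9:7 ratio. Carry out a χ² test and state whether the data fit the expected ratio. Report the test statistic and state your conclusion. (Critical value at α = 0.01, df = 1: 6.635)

0.399; consistent

Expected counts for N = 294 under a 9:7 ratio (total parts = 16):
  purple-flowered: 294 × 9/16 = 165.375
  white-flowered: 294 × 7/16 = 128.625
χ² = Σ (O − E)² / E
  purple-flowered: (160 − 165.375)² / 165.375 = 0.1747
  white-flowered: (134 − 128.625)² / 128.625 = 0.2246
χ² = 0.1747 + 0.2246 = 0.3993 ≈ 0.399
Degrees of freedom = 2 − 1 = 1; critical value at α = 0.01 is 6.635.
Since 0.399 < 6.635, we fail to reject the null hypothesis — the data are consistent with the 9:7 ratio.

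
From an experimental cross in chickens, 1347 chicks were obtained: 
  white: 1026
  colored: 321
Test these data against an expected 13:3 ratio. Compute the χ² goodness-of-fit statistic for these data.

22.824

Total ratio parts = 16. Expected numbers out of 1347:
  white: 1347 × 13/16 = 1094.4375
  colored: 1347 × 3/16 = 252.5625
χ² = Σ (O − E)² / E
  white: (1026 − 1094.4375)² / 1094.4375 = 4.2795
  colored: (321 − 252.5625)² / 252.5625 = 18.5447
χ² = 4.2795 + 18.5447 = 22.8242 ≈ 22.824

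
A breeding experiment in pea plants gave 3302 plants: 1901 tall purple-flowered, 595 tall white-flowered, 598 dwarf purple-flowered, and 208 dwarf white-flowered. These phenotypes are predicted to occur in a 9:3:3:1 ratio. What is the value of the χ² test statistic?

Under the 9:3:3:1 hypothesis (Σ ratio = 16, N = 3302):
  tall purple-flowered: 3302 × 9/16 = 1857.375
  tall white-flowered: 3302 × 3/16 = 619.125
  dwarf purple-flowered: 3302 × 3/16 = 619.125
  dwarf white-flowered: 3302 × 1/16 = 206.375
χ² = Σ (O − E)² / E
  tall purple-flowered: (1901 − 1857.375)² / 1857.375 = 1.0246
  tall white-flowered: (595 − 619.125)² / 619.125 = 0.9401
  dwarf purple-flowered: (598 − 619.125)² / 619.125 = 0.7208
  dwarf white-flowered: (208 − 206.375)² / 206.375 = 0.0128
χ² = 1.0246 + 0.9401 + 0.7208 + 0.0128 = 2.6983 ≈ 2.698

2.698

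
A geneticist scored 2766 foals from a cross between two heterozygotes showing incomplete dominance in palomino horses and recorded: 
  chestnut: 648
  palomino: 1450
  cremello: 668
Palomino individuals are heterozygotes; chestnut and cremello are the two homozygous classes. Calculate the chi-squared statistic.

6.781

With incomplete dominance, a heterozygote × heterozygote cross gives a 1:2:1 phenotypic ratio.
Under the 1:2:1 hypothesis (Σ ratio = 4, N = 2766):
  chestnut: 2766 × 1/4 = 691.5
  palomino: 2766 × 2/4 = 1383
  cremello: 2766 × 1/4 = 691.5
χ² = Σ (O − E)² / E
  chestnut: (648 − 691.5)² / 691.5 = 2.7364
  palomino: (1450 − 1383)² / 1383 = 3.2458
  cremello: (668 − 691.5)² / 691.5 = 0.7986
χ² = 2.7364 + 3.2458 + 0.7986 = 6.7808 ≈ 6.781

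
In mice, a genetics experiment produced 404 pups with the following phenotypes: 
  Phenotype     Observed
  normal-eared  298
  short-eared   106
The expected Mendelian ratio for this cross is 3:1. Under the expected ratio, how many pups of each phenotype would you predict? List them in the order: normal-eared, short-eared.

The 3:1 ratio has 4 parts, so with N = 404 the expected counts are:
  normal-eared: 404 × 3/4 = 303
  short-eared: 404 × 1/4 = 101

303, 101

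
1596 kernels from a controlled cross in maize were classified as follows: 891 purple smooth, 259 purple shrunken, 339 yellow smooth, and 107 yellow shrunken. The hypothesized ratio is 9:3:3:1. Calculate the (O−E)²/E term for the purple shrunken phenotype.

Under the 9:3:3:1 hypothesis (Σ ratio = 16, N = 1596):
  purple smooth: 1596 × 9/16 = 897.75
  purple shrunken: 1596 × 3/16 = 299.25
  yellow smooth: 1596 × 3/16 = 299.25
  yellow shrunken: 1596 × 1/16 = 99.75
Contribution of purple shrunken: (259 − 299.25)² / 299.25 = 5.4137

5.414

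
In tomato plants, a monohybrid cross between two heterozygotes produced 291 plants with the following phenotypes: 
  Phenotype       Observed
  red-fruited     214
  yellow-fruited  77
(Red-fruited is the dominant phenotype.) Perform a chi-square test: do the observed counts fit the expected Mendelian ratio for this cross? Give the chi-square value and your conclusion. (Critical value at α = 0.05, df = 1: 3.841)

0.331; consistent

For a monohybrid cross between heterozygotes with complete dominance, the expected phenotypic ratio is 3:1.
Total ratio parts = 4. Expected numbers out of 291:
  red-fruited: 291 × 3/4 = 218.25
  yellow-fruited: 291 × 1/4 = 72.75
χ² = Σ (O − E)² / E
  red-fruited: (214 − 218.25)² / 218.25 = 0.0828
  yellow-fruited: (77 − 72.75)² / 72.75 = 0.2483
χ² = 0.0828 + 0.2483 = 0.3311 ≈ 0.331
Degrees of freedom = 2 − 1 = 1; critical value at α = 0.05 is 3.841.
Since 0.331 < 3.841, we fail to reject the null hypothesis — the data are consistent with the 3:1 ratio.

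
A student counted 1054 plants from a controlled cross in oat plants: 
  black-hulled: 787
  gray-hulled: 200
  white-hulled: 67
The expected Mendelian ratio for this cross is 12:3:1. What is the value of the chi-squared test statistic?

0.063

The 12:3:1 ratio has 16 parts, so with N = 1054 the expected counts are:
  black-hulled: 1054 × 12/16 = 790.5
  gray-hulled: 1054 × 3/16 = 197.625
  white-hulled: 1054 × 1/16 = 65.875
χ² = Σ (O − E)² / E
  black-hulled: (787 − 790.5)² / 790.5 = 0.0155
  gray-hulled: (200 − 197.625)² / 197.625 = 0.0285
  white-hulled: (67 − 65.875)² / 65.875 = 0.0192
χ² = 0.0155 + 0.0285 + 0.0192 = 0.0632 ≈ 0.063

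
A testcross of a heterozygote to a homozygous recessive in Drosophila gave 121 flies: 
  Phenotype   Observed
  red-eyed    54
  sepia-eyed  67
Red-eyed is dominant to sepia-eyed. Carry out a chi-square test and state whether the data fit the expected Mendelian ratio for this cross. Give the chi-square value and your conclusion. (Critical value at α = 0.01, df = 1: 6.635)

1.397; consistent

A testcross of a heterozygote (Aa × aa) gives a 1:1 phenotypic ratio.
Expected counts for N = 121 under a 1:1 ratio (total parts = 2):
  red-eyed: 121 × 1/2 = 60.5
  sepia-eyed: 121 × 1/2 = 60.5
χ² = Σ (O − E)² / E
  red-eyed: (54 − 60.5)² / 60.5 = 0.6983
  sepia-eyed: (67 − 60.5)² / 60.5 = 0.6983
χ² = 0.6983 + 0.6983 = 1.3966 ≈ 1.397
Degrees of freedom = 2 − 1 = 1; critical value at α = 0.01 is 6.635.
Since 1.397 < 6.635, we fail to reject the null hypothesis — the data are consistent with the 1:1 ratio.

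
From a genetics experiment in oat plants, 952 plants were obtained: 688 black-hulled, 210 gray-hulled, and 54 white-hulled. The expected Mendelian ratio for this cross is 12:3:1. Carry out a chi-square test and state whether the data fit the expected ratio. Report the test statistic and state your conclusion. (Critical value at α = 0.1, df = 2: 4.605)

7.014; not consistent

The 12:3:1 ratio has 16 parts, so with N = 952 the expected counts are:
  black-hulled: 952 × 12/16 = 714
  gray-hulled: 952 × 3/16 = 178.5
  white-hulled: 952 × 1/16 = 59.5
χ² = Σ (O − E)² / E
  black-hulled: (688 − 714)² / 714 = 0.9468
  gray-hulled: (210 − 178.5)² / 178.5 = 5.5588
  white-hulled: (54 − 59.5)² / 59.5 = 0.5084
χ² = 0.9468 + 5.5588 + 0.5084 = 7.014
Degrees of freedom = 3 − 1 = 2; critical value at α = 0.1 is 4.605.
Since 7.014 > 4.605, we reject the null hypothesis — the data do not fit the 12:3:1 ratio.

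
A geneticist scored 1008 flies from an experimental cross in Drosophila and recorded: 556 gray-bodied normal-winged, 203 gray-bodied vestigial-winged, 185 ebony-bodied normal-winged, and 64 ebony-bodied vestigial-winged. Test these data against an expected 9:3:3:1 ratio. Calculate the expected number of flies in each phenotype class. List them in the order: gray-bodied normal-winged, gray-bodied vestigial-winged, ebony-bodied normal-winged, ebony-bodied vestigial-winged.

Under the 9:3:3:1 hypothesis (Σ ratio = 16, N = 1008):
  gray-bodied normal-winged: 1008 × 9/16 = 567
  gray-bodied vestigial-winged: 1008 × 3/16 = 189
  ebony-bodied normal-winged: 1008 × 3/16 = 189
  ebony-bodied vestigial-winged: 1008 × 1/16 = 63

567, 189, 189, 63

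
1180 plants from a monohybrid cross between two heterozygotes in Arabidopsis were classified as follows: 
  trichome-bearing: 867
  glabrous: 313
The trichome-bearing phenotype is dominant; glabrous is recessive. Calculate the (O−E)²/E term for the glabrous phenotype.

For a monohybrid cross between heterozygotes with complete dominance, the expected phenotypic ratio is 3:1.
Under the 3:1 hypothesis (Σ ratio = 4, N = 1180):
  trichome-bearing: 1180 × 3/4 = 885
  glabrous: 1180 × 1/4 = 295
Contribution of glabrous: (313 − 295)² / 295 = 1.0983

1.098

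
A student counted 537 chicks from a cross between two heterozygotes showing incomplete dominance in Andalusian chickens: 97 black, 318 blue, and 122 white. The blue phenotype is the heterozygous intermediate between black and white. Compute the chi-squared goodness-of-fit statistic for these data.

20.579

With incomplete dominance, a heterozygote × heterozygote cross gives a 1:2:1 phenotypic ratio.
Under the 1:2:1 hypothesis (Σ ratio = 4, N = 537):
  black: 537 × 1/4 = 134.25
  blue: 537 × 2/4 = 268.5
  white: 537 × 1/4 = 134.25
χ² = Σ (O − E)² / E
  black: (97 − 134.25)² / 134.25 = 10.3357
  blue: (318 − 268.5)² / 268.5 = 9.1257
  white: (122 − 134.25)² / 134.25 = 1.1178
χ² = 10.3357 + 9.1257 + 1.1178 = 20.5792 ≈ 20.579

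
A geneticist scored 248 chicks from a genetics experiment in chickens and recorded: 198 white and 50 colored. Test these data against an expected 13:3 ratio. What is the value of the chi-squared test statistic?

0.324

Total ratio parts = 16. Expected numbers out of 248:
  white: 248 × 13/16 = 201.5
  colored: 248 × 3/16 = 46.5
χ² = Σ (O − E)² / E
  white: (198 − 201.5)² / 201.5 = 0.0608
  colored: (50 − 46.5)² / 46.5 = 0.2634
χ² = 0.0608 + 0.2634 = 0.3242 ≈ 0.324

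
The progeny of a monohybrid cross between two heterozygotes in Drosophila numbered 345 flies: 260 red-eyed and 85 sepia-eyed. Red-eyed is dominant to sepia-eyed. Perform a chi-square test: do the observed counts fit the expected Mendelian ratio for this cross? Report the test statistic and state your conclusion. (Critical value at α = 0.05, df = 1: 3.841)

0.024; consistent

For a monohybrid cross between heterozygotes with complete dominance, the expected phenotypic ratio is 3:1.
Total ratio parts = 4. Expected numbers out of 345:
  red-eyed: 345 × 3/4 = 258.75
  sepia-eyed: 345 × 1/4 = 86.25
χ² = Σ (O − E)² / E
  red-eyed: (260 − 258.75)² / 258.75 = 0.0060
  sepia-eyed: (85 − 86.25)² / 86.25 = 0.0181
χ² = 0.0060 + 0.0181 = 0.0241 ≈ 0.024
Degrees of freedom = 2 − 1 = 1; critical value at α = 0.05 is 3.841.
Since 0.024 < 3.841, we fail to reject the null hypothesis — the data are consistent with the 3:1 ratio.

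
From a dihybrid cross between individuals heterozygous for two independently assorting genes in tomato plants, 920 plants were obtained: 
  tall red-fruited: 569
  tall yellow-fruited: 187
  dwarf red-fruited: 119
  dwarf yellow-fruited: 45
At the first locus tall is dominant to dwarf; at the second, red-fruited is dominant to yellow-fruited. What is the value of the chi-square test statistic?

A dihybrid F₂ with independent assortment and complete dominance at both loci gives a 9:3:3:1 phenotypic ratio.
Under the 9:3:3:1 hypothesis (Σ ratio = 16, N = 920):
  tall red-fruited: 920 × 9/16 = 517.5
  tall yellow-fruited: 920 × 3/16 = 172.5
  dwarf red-fruited: 920 × 3/16 = 172.5
  dwarf yellow-fruited: 920 × 1/16 = 57.5
χ² = Σ (O − E)² / E
  tall red-fruited: (569 − 517.5)² / 517.5 = 5.1251
  tall yellow-fruited: (187 − 172.5)² / 172.5 = 1.2188
  dwarf red-fruited: (119 − 172.5)² / 172.5 = 16.5928
  dwarf yellow-fruited: (45 − 57.5)² / 57.5 = 2.7174
χ² = 5.1251 + 1.2188 + 16.5928 + 2.7174 = 25.6541 ≈ 25.654

25.654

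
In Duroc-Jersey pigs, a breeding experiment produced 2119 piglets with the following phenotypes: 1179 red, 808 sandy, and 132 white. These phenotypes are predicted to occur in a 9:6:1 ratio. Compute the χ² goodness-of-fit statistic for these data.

The 9:6:1 ratio has 16 parts, so with N = 2119 the expected counts are:
  red: 2119 × 9/16 = 1191.9375
  sandy: 2119 × 6/16 = 794.625
  white: 2119 × 1/16 = 132.4375
χ² = Σ (O − E)² / E
  red: (1179 − 1191.9375)² / 1191.9375 = 0.1404
  sandy: (808 − 794.625)² / 794.625 = 0.2251
  white: (132 − 132.4375)² / 132.4375 = 0.0014
χ² = 0.1404 + 0.2251 + 0.0014 = 0.3669 ≈ 0.367

0.367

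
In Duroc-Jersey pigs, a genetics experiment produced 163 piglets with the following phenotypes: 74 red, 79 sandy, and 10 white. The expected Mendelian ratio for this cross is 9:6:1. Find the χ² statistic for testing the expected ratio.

Under the 9:6:1 hypothesis (Σ ratio = 16, N = 163):
  red: 163 × 9/16 = 91.6875
  sandy: 163 × 6/16 = 61.125
  white: 163 × 1/16 = 10.1875
χ² = Σ (O − E)² / E
  red: (74 − 91.6875)² / 91.6875 = 3.4121
  sandy: (79 − 61.125)² / 61.125 = 5.2272
  white: (10 − 10.1875)² / 10.1875 = 0.0035
χ² = 3.4121 + 5.2272 + 0.0035 = 8.6428 ≈ 8.643

8.643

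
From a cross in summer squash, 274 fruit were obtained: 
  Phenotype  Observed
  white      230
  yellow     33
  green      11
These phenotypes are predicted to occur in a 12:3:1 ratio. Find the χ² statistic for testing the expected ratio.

Under the 12:3:1 hypothesis (Σ ratio = 16, N = 274):
  white: 274 × 12/16 = 205.5
  yellow: 274 × 3/16 = 51.375
  green: 274 × 1/16 = 17.125
χ² = Σ (O − E)² / E
  white: (230 − 205.5)² / 205.5 = 2.9209
  yellow: (33 − 51.375)² / 51.375 = 6.5721
  green: (11 − 17.125)² / 17.125 = 2.1907
χ² = 2.9209 + 6.5721 + 2.1907 = 11.6837 ≈ 11.684

11.684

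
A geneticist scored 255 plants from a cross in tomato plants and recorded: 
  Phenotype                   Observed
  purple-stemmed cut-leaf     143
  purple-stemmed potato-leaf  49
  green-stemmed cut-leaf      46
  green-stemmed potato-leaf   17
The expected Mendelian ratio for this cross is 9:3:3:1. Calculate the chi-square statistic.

The 9:3:3:1 ratio has 16 parts, so with N = 255 the expected counts are:
  purple-stemmed cut-leaf: 255 × 9/16 = 143.4375
  purple-stemmed potato-leaf: 255 × 3/16 = 47.8125
  green-stemmed cut-leaf: 255 × 3/16 = 47.8125
  green-stemmed potato-leaf: 255 × 1/16 = 15.9375
χ² = Σ (O − E)² / E
  purple-stemmed cut-leaf: (143 − 143.4375)² / 143.4375 = 0.0013
  purple-stemmed potato-leaf: (49 − 47.8125)² / 47.8125 = 0.0295
  green-stemmed cut-leaf: (46 − 47.8125)² / 47.8125 = 0.0687
  green-stemmed potato-leaf: (17 − 15.9375)² / 15.9375 = 0.0708
χ² = 0.0013 + 0.0295 + 0.0687 + 0.0708 = 0.1703 ≈ 0.170

0.170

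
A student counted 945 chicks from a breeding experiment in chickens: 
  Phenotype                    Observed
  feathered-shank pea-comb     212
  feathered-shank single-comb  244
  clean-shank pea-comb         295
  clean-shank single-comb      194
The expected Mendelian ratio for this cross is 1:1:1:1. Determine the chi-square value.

24.909

The 1:1:1:1 ratio has 4 parts, so with N = 945 the expected counts are:
  feathered-shank pea-comb: 945 × 1/4 = 236.25
  feathered-shank single-comb: 945 × 1/4 = 236.25
  clean-shank pea-comb: 945 × 1/4 = 236.25
  clean-shank single-comb: 945 × 1/4 = 236.25
χ² = Σ (O − E)² / E
  feathered-shank pea-comb: (212 − 236.25)² / 236.25 = 2.4892
  feathered-shank single-comb: (244 − 236.25)² / 236.25 = 0.2542
  clean-shank pea-comb: (295 − 236.25)² / 236.25 = 14.6098
  clean-shank single-comb: (194 − 236.25)² / 236.25 = 7.5558
χ² = 2.4892 + 0.2542 + 14.6098 + 7.5558 = 24.909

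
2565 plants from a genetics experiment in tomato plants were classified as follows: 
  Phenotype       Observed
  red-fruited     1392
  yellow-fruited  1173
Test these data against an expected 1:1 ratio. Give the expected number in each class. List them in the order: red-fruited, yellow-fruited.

1282.5, 1282.5

Expected counts for N = 2565 under a 1:1 ratio (total parts = 2):
  red-fruited: 2565 × 1/2 = 1282.5
  yellow-fruited: 2565 × 1/2 = 1282.5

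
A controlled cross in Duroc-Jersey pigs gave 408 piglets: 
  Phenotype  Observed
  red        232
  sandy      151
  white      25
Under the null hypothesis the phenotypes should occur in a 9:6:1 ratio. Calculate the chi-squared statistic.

The 9:6:1 ratio has 16 parts, so with N = 408 the expected counts are:
  red: 408 × 9/16 = 229.5
  sandy: 408 × 6/16 = 153
  white: 408 × 1/16 = 25.5
χ² = Σ (O − E)² / E
  red: (232 − 229.5)² / 229.5 = 0.0272
  sandy: (151 − 153)² / 153 = 0.0261
  white: (25 − 25.5)² / 25.5 = 0.0098
χ² = 0.0272 + 0.0261 + 0.0098 = 0.0631 ≈ 0.063

0.063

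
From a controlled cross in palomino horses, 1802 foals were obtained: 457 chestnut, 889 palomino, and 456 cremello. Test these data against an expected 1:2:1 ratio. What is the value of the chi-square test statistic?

Total ratio parts = 4. Expected numbers out of 1802:
  chestnut: 1802 × 1/4 = 450.5
  palomino: 1802 × 2/4 = 901
  cremello: 1802 × 1/4 = 450.5
χ² = Σ (O − E)² / E
  chestnut: (457 − 450.5)² / 450.5 = 0.0938
  palomino: (889 − 901)² / 901 = 0.1598
  cremello: (456 − 450.5)² / 450.5 = 0.0671
χ² = 0.0938 + 0.1598 + 0.0671 = 0.3207 ≈ 0.321

0.321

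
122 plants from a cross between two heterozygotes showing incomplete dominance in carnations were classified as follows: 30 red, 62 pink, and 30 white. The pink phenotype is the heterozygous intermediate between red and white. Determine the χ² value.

0.033

With incomplete dominance, a heterozygote × heterozygote cross gives a 1:2:1 phenotypic ratio.
The 1:2:1 ratio has 4 parts, so with N = 122 the expected counts are:
  red: 122 × 1/4 = 30.5
  pink: 122 × 2/4 = 61
  white: 122 × 1/4 = 30.5
χ² = Σ (O − E)² / E
  red: (30 − 30.5)² / 30.5 = 0.0082
  pink: (62 − 61)² / 61 = 0.0164
  white: (30 − 30.5)² / 30.5 = 0.0082
χ² = 0.0082 + 0.0164 + 0.0082 = 0.0328 ≈ 0.033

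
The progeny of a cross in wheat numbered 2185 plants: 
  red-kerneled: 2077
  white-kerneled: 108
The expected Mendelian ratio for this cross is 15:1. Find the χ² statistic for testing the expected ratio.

Under the 15:1 hypothesis (Σ ratio = 16, N = 2185):
  red-kerneled: 2185 × 15/16 = 2048.4375
  white-kerneled: 2185 × 1/16 = 136.5625
χ² = Σ (O − E)² / E
  red-kerneled: (2077 − 2048.4375)² / 2048.4375 = 0.3983
  white-kerneled: (108 − 136.5625)² / 136.5625 = 5.9739
χ² = 0.3983 + 5.9739 = 6.3722 ≈ 6.372

6.372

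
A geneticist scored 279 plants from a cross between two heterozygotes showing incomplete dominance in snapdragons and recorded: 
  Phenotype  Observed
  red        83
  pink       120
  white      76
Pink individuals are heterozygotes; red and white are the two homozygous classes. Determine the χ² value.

With incomplete dominance, a heterozygote × heterozygote cross gives a 1:2:1 phenotypic ratio.
Expected counts for N = 279 under a 1:2:1 ratio (total parts = 4):
  red: 279 × 1/4 = 69.75
  pink: 279 × 2/4 = 139.5
  white: 279 × 1/4 = 69.75
χ² = Σ (O − E)² / E
  red: (83 − 69.75)² / 69.75 = 2.5170
  pink: (120 − 139.5)² / 139.5 = 2.7258
  white: (76 − 69.75)² / 69.75 = 0.5600
χ² = 2.5170 + 2.7258 + 0.5600 = 5.8028 ≈ 5.803

5.803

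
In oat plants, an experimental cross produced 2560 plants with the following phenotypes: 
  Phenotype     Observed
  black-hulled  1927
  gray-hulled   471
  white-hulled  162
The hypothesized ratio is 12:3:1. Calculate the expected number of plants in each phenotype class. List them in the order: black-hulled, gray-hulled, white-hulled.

1920, 480, 160

Expected counts for N = 2560 under a 12:3:1 ratio (total parts = 16):
  black-hulled: 2560 × 12/16 = 1920
  gray-hulled: 2560 × 3/16 = 480
  white-hulled: 2560 × 1/16 = 160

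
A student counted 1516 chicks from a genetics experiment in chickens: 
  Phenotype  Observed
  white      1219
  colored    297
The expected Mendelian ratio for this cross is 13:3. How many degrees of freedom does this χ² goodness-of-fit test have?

A goodness-of-fit test with 2 phenotype classes has df = 2 − 1 = 1.

1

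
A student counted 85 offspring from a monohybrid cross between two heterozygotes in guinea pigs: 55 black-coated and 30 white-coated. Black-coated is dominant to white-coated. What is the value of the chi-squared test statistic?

4.804

For a monohybrid cross between heterozygotes with complete dominance, the expected phenotypic ratio is 3:1.
The 3:1 ratio has 4 parts, so with N = 85 the expected counts are:
  black-coated: 85 × 3/4 = 63.75
  white-coated: 85 × 1/4 = 21.25
χ² = Σ (O − E)² / E
  black-coated: (55 − 63.75)² / 63.75 = 1.2010
  white-coated: (30 − 21.25)² / 21.25 = 3.6029
χ² = 1.2010 + 3.6029 = 4.8039 ≈ 4.804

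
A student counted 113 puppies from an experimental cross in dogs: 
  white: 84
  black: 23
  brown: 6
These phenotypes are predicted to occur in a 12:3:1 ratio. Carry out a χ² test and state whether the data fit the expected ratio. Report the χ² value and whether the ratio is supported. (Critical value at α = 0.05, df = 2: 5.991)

Total ratio parts = 16. Expected numbers out of 113:
  white: 113 × 12/16 = 84.75
  black: 113 × 3/16 = 21.1875
  brown: 113 × 1/16 = 7.0625
χ² = Σ (O − E)² / E
  white: (84 − 84.75)² / 84.75 = 0.0066
  black: (23 − 21.1875)² / 21.1875 = 0.1551
  brown: (6 − 7.0625)² / 7.0625 = 0.1598
χ² = 0.0066 + 0.1551 + 0.1598 = 0.3215 ≈ 0.322
Degrees of freedom = 3 − 1 = 2; critical value at α = 0.05 is 5.991.
Since 0.322 < 5.991, we fail to reject the null hypothesis — the data are consistent with the 12:3:1 ratio.

0.322; consistent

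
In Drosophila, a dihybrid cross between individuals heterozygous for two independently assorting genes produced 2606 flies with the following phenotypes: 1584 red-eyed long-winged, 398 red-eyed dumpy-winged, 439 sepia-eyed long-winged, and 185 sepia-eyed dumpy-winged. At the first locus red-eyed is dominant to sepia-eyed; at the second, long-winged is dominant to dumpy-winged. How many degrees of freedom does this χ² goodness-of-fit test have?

3

A dihybrid F₂ with independent assortment and complete dominance at both loci gives a 9:3:3:1 phenotypic ratio.
A goodness-of-fit test with 4 phenotype classes has df = 4 − 1 = 3.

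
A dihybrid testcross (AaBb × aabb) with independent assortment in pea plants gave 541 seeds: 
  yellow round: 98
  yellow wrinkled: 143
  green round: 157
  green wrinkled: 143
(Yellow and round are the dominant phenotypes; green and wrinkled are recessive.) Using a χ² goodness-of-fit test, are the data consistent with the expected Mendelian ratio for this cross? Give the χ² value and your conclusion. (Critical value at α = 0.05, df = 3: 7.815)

A dihybrid testcross with independent assortment gives a 1:1:1:1 ratio.
Under the 1:1:1:1 hypothesis (Σ ratio = 4, N = 541):
  yellow round: 541 × 1/4 = 135.25
  yellow wrinkled: 541 × 1/4 = 135.25
  green round: 541 × 1/4 = 135.25
  green wrinkled: 541 × 1/4 = 135.25
χ² = Σ (O − E)² / E
  yellow round: (98 − 135.25)² / 135.25 = 10.2592
  yellow wrinkled: (143 − 135.25)² / 135.25 = 0.4441
  green round: (157 − 135.25)² / 135.25 = 3.4977
  green wrinkled: (143 − 135.25)² / 135.25 = 0.4441
χ² = 10.2592 + 0.4441 + 3.4977 + 0.4441 = 14.6451 ≈ 14.645
Degrees of freedom = 4 − 1 = 3; critical value at α = 0.05 is 7.815.
Since 14.645 > 7.815, we reject the null hypothesis — the data do not fit the 1:1:1:1 ratio.

14.645; not consistent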